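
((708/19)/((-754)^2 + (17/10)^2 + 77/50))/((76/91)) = 536900/6841195841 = 0.00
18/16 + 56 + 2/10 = 2293/40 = 57.32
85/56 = 1.52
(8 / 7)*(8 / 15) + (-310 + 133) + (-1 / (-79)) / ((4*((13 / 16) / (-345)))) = -19165967 / 107835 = -177.73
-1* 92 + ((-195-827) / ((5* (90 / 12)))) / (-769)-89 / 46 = -249119651 / 2653050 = -93.90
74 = 74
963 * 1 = 963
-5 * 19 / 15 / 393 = -19 / 1179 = -0.02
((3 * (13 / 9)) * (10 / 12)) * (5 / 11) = 325 / 198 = 1.64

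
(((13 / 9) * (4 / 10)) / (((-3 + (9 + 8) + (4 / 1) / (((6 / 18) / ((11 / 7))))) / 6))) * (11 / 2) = 1001 / 1725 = 0.58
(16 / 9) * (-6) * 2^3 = -256 / 3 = -85.33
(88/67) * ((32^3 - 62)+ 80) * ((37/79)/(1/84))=8967102144/5293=1694143.61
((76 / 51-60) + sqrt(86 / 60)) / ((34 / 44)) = -65648 / 867 + 11 * sqrt(1290) / 255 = -74.17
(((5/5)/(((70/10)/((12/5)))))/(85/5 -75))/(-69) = 2/23345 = 0.00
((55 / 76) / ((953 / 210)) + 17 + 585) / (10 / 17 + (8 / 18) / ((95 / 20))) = 3336410259 / 3777692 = 883.19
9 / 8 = 1.12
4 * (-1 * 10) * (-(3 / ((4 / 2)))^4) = 405 / 2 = 202.50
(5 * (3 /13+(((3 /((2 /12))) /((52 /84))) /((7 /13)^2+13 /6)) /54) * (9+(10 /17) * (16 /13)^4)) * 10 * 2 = 155791674900 /334534993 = 465.70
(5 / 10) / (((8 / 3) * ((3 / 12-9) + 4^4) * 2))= 3 / 7912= 0.00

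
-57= -57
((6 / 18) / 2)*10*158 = 263.33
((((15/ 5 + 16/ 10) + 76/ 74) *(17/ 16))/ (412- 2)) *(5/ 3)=5899/ 242720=0.02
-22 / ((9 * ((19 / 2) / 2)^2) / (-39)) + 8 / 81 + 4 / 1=243404 / 29241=8.32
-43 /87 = -0.49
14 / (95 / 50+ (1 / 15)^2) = 6300 / 857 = 7.35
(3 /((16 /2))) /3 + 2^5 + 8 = 321 /8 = 40.12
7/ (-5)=-7/ 5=-1.40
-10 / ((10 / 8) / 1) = -8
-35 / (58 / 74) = -44.66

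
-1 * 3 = -3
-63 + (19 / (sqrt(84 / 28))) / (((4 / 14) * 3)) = -63 + 133 * sqrt(3) / 18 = -50.20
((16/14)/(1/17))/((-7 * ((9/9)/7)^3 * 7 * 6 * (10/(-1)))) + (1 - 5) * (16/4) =-206/15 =-13.73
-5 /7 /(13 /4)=-20 /91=-0.22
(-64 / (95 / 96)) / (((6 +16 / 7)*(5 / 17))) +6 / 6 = -351793 / 13775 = -25.54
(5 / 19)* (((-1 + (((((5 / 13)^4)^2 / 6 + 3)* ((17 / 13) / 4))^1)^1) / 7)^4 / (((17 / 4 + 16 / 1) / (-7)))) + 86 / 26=1831485571846789050395888183955784622121978729644683 / 553704940326636171190108807265122251550796873438208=3.31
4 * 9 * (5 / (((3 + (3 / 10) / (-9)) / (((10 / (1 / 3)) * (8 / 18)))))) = 72000 / 89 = 808.99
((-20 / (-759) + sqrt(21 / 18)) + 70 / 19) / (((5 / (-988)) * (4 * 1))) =-139126 / 759-247 * sqrt(42) / 30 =-236.66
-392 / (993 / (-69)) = 9016 / 331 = 27.24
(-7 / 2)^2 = 49 / 4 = 12.25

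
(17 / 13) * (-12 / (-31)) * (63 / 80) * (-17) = -54621 / 8060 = -6.78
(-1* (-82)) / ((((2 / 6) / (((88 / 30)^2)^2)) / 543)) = 55629240832 / 5625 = 9889642.81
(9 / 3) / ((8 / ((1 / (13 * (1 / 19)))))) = 57 / 104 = 0.55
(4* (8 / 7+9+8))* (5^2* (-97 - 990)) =-13804900 / 7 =-1972128.57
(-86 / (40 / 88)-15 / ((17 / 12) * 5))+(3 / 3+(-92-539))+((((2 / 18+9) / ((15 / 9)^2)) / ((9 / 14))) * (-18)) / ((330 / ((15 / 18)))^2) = -6842278999 / 8330850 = -821.32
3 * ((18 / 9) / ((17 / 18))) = 108 / 17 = 6.35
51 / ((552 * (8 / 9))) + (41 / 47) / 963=6985285 / 66624192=0.10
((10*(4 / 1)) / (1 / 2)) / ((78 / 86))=88.21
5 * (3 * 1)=15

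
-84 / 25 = -3.36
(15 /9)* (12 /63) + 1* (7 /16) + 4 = 4793 /1008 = 4.75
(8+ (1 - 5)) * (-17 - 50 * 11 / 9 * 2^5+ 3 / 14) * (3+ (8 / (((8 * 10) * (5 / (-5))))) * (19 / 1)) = -546733 / 63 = -8678.30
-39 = -39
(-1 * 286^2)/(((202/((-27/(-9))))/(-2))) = 245388/101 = 2429.58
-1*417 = -417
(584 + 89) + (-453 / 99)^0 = 674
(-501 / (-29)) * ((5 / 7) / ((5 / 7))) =501 / 29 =17.28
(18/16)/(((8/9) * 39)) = 27/832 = 0.03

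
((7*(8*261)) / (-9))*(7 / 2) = -5684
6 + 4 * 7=34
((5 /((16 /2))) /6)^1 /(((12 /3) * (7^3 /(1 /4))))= 5 /263424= 0.00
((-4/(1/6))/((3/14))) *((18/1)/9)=-224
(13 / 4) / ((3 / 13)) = 169 / 12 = 14.08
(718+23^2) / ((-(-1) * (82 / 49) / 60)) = 1833090 / 41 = 44709.51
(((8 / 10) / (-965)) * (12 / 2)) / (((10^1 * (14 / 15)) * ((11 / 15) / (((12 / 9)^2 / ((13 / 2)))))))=-192 / 965965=-0.00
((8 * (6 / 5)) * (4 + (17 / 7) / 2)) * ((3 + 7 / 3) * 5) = 9344 / 7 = 1334.86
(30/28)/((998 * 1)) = 15/13972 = 0.00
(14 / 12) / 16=7 / 96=0.07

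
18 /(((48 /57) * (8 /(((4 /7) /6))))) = 57 /224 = 0.25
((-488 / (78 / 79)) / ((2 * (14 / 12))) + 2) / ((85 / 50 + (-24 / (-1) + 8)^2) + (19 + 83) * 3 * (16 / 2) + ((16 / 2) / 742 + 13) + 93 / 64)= -323834240 / 5383492647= -0.06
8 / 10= 4 / 5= 0.80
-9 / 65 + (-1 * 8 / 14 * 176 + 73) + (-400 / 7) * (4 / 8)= -25608 / 455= -56.28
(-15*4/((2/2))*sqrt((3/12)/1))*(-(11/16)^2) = 1815/128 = 14.18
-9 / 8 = -1.12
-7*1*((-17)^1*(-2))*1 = -238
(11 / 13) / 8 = 11 / 104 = 0.11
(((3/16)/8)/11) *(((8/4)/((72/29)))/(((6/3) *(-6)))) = -29/202752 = -0.00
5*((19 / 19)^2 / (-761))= -5 / 761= -0.01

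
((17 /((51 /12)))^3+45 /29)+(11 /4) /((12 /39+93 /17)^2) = 12415643595 /189164564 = 65.63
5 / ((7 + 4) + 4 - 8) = 5 / 7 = 0.71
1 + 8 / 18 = 13 / 9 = 1.44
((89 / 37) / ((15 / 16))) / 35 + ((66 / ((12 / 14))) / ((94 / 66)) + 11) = 65.14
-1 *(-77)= 77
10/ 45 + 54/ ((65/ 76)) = 37066/ 585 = 63.36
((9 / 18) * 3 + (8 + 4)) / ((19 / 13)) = 351 / 38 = 9.24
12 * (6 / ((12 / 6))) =36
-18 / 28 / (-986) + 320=4417289 / 13804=320.00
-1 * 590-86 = -676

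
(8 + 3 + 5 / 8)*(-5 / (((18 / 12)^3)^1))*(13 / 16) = -2015 / 144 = -13.99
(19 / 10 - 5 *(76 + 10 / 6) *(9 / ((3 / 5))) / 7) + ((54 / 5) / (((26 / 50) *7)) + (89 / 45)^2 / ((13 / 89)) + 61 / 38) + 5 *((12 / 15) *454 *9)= 54426923867 / 3501225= 15545.11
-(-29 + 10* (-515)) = 5179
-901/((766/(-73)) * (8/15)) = 986595/6128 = 161.00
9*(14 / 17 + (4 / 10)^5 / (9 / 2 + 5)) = 7.42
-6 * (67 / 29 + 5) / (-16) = 2.74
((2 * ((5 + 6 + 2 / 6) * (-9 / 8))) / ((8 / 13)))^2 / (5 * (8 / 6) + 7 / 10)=29835 / 128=233.09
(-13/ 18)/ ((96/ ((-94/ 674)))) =611/ 582336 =0.00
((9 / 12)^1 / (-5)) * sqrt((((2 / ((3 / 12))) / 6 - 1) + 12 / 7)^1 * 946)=-43 * sqrt(462) / 140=-6.60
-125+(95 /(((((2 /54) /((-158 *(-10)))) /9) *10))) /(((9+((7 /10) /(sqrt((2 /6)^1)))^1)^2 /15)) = 5012514059875 /7027801 - 765960300000 *sqrt(3) /7027801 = 524464.47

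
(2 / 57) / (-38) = -1 / 1083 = -0.00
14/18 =7/9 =0.78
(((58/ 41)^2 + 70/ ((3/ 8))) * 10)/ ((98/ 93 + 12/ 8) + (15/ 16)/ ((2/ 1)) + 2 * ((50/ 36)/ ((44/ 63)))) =269.53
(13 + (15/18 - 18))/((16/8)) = -2.08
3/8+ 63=507/8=63.38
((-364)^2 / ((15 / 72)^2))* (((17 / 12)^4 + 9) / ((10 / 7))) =6263798086 / 225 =27839102.60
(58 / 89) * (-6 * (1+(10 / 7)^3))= -467364 / 30527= -15.31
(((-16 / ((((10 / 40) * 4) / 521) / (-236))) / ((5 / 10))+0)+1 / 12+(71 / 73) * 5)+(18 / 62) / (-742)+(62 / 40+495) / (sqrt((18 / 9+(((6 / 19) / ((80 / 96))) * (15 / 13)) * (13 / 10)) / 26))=9931 * sqrt(150670) / 2440+39640576340483 / 10074876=3936176.80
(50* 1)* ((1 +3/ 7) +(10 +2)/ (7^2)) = 4100/ 49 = 83.67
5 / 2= 2.50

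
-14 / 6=-7 / 3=-2.33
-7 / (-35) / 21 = 1 / 105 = 0.01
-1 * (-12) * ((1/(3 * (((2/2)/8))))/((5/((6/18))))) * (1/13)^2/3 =32/7605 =0.00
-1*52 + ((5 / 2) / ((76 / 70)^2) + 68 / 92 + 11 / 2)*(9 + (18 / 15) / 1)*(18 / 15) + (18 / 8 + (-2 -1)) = 20581517 / 415150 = 49.58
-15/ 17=-0.88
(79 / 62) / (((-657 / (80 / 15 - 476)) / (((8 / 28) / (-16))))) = -27887 / 1710828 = -0.02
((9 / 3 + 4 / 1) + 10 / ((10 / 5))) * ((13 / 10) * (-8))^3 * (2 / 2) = -1687296 / 125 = -13498.37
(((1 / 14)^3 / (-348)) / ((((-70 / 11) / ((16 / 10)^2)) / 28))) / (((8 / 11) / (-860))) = -10406 / 746025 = -0.01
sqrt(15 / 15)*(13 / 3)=4.33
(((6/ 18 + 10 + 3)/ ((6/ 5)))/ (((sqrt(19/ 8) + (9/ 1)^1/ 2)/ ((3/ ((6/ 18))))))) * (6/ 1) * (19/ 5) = 82080/ 143 - 4560 * sqrt(38)/ 143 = 377.41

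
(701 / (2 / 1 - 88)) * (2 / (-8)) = 701 / 344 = 2.04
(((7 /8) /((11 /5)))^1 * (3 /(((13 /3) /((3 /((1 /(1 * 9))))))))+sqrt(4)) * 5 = 53965 /1144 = 47.17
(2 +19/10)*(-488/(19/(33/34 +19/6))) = -669292/1615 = -414.42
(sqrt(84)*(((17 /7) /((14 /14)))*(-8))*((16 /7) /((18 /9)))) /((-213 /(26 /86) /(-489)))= -4610944*sqrt(21) /149597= -141.25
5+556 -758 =-197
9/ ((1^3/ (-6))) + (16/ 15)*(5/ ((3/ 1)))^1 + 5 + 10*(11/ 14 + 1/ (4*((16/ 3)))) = -78415/ 2016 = -38.90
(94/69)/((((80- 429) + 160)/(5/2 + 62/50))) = -0.03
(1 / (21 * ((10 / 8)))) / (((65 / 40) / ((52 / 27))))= 128 / 2835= 0.05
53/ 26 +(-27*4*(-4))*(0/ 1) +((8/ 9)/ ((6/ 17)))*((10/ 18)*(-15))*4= -172507/ 2106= -81.91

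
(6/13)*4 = 24/13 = 1.85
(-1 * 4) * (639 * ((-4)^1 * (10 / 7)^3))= 10224000 / 343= 29807.58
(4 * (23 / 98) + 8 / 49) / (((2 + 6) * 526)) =27 / 103096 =0.00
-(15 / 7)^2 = -225 / 49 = -4.59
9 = 9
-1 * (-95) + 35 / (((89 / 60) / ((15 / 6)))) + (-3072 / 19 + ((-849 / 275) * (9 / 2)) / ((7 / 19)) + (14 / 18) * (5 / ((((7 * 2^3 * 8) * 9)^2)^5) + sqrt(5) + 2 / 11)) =-30730387097497533784399090802518302115267963 / 678931572491660993947782801157686244147200 + 7 * sqrt(5) / 9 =-43.52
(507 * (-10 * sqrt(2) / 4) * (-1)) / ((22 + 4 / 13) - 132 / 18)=98865 * sqrt(2) / 1168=119.71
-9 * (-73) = 657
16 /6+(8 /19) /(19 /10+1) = 4648 /1653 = 2.81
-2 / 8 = -1 / 4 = -0.25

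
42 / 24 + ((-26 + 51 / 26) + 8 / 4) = -20.29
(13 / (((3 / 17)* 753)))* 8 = 1768 / 2259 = 0.78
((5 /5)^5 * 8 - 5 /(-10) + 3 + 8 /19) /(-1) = -453 /38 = -11.92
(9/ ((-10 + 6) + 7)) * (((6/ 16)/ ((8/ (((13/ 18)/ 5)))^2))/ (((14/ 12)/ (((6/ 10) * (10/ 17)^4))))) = 845/ 37417408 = 0.00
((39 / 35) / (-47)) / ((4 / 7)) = -39 / 940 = -0.04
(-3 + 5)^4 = 16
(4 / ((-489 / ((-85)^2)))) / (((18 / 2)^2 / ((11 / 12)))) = -79475 / 118827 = -0.67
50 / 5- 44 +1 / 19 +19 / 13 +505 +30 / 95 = 116789 / 247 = 472.83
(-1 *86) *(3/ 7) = -258/ 7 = -36.86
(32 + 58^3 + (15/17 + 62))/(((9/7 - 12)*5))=-23229619/6375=-3643.86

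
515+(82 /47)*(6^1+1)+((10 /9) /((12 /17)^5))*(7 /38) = 1056688854653 /1999862784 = 528.38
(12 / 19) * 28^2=9408 / 19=495.16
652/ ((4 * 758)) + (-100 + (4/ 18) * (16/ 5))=-3379409/ 34110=-99.07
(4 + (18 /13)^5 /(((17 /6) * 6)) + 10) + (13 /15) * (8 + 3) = 23.83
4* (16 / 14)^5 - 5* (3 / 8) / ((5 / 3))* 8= -20191 / 16807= -1.20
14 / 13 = 1.08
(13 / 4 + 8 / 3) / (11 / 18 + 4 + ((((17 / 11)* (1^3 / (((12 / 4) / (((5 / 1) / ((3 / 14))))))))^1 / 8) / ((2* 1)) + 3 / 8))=33 / 32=1.03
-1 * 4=-4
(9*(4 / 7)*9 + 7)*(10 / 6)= 1865 / 21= 88.81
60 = 60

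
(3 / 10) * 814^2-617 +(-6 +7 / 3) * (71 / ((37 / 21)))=36632598 / 185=198014.04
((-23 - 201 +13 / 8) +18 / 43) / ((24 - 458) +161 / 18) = 687177 / 1315972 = 0.52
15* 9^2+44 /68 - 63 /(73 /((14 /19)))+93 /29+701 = 1312344030 /683791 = 1919.22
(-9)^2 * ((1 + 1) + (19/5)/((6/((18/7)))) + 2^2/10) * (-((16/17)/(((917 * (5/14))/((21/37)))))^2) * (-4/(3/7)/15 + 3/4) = -470727936/4243497000625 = -0.00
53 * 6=318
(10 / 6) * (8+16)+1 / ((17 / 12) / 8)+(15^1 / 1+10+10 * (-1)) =1031 / 17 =60.65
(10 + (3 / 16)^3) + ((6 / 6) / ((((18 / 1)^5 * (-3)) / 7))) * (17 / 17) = 7260723193 / 725594112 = 10.01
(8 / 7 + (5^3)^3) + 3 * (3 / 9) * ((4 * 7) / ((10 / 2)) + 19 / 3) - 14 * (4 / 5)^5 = 128174385194 / 65625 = 1953133.49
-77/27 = -2.85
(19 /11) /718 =19 /7898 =0.00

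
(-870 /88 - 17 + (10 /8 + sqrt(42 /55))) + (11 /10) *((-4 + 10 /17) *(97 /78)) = -2210033 /72930 + sqrt(2310) /55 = -29.43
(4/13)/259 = 4/3367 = 0.00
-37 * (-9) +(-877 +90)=-454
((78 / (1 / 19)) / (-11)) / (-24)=247 / 44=5.61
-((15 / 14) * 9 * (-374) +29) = 25042 / 7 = 3577.43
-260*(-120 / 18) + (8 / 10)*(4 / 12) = 1733.60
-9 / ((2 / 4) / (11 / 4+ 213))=-7767 / 2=-3883.50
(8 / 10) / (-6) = -2 / 15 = -0.13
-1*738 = -738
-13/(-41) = 0.32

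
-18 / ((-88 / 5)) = 45 / 44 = 1.02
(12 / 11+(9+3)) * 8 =1152 / 11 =104.73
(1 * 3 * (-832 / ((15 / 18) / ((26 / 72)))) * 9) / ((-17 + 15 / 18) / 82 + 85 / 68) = -11973312 / 1295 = -9245.80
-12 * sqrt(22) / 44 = -3 * sqrt(22) / 11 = -1.28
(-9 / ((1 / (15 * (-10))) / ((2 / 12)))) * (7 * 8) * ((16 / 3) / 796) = 16800 / 199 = 84.42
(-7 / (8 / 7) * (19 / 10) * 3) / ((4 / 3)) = -8379 / 320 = -26.18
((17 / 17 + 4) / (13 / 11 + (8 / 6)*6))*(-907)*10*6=-2993100 / 101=-29634.65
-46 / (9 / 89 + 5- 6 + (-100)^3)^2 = -182183 / 3960507120003200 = -0.00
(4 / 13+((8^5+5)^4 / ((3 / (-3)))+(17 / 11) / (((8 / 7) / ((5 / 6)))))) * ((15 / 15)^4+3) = -7918484423858798546777 / 1716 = -4614501412505127358.26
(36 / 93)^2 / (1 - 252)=-144 / 241211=-0.00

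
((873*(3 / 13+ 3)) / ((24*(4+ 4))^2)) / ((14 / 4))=291 / 13312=0.02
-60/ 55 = -12/ 11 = -1.09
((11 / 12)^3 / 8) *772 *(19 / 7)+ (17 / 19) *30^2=462872363 / 459648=1007.01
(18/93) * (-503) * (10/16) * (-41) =309345/124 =2494.72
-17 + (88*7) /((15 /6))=1147 /5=229.40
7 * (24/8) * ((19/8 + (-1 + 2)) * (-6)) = -1701/4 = -425.25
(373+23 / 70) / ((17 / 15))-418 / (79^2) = 489188675 / 1485358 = 329.34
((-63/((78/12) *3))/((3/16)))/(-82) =112/533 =0.21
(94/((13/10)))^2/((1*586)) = 8.92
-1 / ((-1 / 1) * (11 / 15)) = 15 / 11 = 1.36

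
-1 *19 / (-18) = 19 / 18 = 1.06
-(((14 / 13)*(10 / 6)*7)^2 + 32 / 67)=-16135372 / 101907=-158.33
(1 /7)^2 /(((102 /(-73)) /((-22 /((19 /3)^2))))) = 2409 /300713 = 0.01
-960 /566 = -1.70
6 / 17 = 0.35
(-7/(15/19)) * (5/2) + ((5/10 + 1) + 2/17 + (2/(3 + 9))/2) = -4175/204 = -20.47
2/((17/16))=32/17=1.88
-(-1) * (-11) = -11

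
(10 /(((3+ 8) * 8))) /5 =1 /44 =0.02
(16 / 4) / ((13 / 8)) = 32 / 13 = 2.46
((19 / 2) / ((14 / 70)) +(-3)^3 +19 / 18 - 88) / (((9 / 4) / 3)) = -2392 / 27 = -88.59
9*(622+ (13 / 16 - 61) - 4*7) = 76869 / 16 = 4804.31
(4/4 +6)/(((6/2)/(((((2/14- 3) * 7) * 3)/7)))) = -20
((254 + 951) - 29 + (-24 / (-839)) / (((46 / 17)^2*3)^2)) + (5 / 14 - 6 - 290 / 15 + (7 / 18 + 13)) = 34446952412825 / 29583111474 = 1164.41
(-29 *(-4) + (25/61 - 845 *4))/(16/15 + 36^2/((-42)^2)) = -146323065/80764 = -1811.74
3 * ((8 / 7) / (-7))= -24 / 49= -0.49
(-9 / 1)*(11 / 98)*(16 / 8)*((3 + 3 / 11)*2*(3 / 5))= -1944 / 245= -7.93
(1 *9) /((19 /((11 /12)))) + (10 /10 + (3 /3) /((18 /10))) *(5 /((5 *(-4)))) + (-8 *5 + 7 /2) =-24935 /684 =-36.45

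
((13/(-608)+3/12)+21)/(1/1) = 12907/608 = 21.23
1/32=0.03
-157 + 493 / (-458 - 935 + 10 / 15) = -157.35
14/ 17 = 0.82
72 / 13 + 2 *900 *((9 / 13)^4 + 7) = 371836584 / 28561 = 13019.03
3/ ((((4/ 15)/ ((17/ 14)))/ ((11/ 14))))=8415/ 784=10.73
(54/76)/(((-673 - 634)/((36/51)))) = -162/422161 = -0.00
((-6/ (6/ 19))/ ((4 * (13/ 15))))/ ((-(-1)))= -285/ 52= -5.48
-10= -10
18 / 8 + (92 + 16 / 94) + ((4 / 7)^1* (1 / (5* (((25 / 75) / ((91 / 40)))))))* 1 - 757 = -3110459 / 4700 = -661.80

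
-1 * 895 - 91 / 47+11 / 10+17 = -878.84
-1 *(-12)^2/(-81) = 16/9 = 1.78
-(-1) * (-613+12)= -601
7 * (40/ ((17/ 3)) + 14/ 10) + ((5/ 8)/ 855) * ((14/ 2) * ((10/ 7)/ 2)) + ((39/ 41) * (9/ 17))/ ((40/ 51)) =7134235/ 119187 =59.86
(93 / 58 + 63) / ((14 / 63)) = 33723 / 116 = 290.72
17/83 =0.20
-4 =-4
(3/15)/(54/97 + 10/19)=1843/9980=0.18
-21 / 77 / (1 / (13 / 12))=-13 / 44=-0.30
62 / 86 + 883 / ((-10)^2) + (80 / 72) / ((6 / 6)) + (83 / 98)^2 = 264338524 / 23229675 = 11.38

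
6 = 6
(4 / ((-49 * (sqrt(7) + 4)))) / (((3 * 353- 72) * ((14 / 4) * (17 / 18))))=-64 / 5755197 + 16 * sqrt(7) / 5755197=-0.00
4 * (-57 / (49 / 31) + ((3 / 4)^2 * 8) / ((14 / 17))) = -5997 / 49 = -122.39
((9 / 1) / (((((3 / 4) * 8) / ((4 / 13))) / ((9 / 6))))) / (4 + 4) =9 / 104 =0.09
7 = 7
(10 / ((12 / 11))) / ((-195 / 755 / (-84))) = 116270 / 39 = 2981.28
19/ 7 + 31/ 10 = 5.81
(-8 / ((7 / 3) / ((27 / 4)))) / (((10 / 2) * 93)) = -0.05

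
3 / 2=1.50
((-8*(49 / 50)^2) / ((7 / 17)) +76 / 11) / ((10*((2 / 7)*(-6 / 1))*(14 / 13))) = 525083 / 825000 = 0.64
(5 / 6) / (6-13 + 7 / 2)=-0.24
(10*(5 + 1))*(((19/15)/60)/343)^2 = 361/1588261500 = 0.00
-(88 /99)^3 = -512 /729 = -0.70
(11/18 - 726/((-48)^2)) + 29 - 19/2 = 22805/1152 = 19.80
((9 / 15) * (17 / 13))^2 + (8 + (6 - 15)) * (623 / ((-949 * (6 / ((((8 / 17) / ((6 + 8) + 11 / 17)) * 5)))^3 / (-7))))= 79133941014179 / 128561632591275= 0.62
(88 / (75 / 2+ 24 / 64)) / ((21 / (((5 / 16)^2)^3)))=171875 / 1668022272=0.00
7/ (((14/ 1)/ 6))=3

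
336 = 336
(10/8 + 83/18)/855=211/30780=0.01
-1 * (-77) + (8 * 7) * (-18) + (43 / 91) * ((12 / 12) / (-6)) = -508369 / 546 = -931.08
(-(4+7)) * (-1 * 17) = 187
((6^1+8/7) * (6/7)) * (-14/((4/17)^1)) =-2550/7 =-364.29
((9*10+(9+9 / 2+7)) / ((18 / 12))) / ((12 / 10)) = 1105 / 18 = 61.39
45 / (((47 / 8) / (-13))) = -4680 / 47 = -99.57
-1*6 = -6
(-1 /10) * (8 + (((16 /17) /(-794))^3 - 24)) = 2459281662248 /1537051038745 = 1.60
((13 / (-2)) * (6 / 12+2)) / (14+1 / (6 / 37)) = -195 / 242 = -0.81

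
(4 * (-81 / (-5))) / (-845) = -324 / 4225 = -0.08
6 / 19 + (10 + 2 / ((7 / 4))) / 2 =783 / 133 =5.89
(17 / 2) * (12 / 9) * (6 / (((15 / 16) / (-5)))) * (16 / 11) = -17408 / 33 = -527.52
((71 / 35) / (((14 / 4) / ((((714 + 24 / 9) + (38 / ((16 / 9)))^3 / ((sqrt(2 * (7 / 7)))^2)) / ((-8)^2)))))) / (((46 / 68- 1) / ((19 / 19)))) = -20763095231 / 132464640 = -156.74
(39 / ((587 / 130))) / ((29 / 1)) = 5070 / 17023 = 0.30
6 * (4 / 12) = 2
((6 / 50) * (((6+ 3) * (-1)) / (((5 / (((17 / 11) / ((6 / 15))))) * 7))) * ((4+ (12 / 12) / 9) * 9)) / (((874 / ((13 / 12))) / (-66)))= 220779 / 611800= 0.36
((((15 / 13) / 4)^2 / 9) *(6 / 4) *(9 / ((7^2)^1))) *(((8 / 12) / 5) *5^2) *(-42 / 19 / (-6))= 1125 / 359632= 0.00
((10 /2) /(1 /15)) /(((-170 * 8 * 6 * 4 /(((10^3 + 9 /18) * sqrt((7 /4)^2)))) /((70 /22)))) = -2451225 /191488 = -12.80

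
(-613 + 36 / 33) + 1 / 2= -13451 / 22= -611.41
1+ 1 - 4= -2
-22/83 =-0.27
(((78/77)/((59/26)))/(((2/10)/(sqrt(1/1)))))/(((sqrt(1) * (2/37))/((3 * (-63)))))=-5064930/649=-7804.21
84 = 84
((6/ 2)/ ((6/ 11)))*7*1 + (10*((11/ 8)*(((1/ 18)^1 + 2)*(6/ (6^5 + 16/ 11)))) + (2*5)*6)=101144849/ 1026624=98.52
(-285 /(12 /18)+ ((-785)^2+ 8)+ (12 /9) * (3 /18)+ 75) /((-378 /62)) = -343661443 /3402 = -101017.47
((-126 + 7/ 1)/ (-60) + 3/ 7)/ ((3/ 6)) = 1013/ 210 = 4.82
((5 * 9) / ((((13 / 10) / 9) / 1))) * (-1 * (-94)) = 380700 / 13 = 29284.62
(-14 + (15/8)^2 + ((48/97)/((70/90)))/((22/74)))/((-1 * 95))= 3988723/45411520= 0.09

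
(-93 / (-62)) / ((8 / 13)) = 39 / 16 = 2.44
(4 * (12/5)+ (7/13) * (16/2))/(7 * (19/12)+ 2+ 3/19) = 206112/196235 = 1.05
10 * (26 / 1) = 260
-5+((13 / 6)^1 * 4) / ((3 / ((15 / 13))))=-5 / 3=-1.67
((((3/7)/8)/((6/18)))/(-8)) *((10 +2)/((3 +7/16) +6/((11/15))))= -297/14315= -0.02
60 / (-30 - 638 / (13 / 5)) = -39 / 179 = -0.22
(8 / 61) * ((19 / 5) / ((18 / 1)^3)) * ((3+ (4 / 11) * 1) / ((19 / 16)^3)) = 151552 / 882931995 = 0.00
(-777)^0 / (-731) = -1 / 731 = -0.00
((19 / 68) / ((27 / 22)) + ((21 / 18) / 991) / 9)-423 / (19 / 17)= -3268994218 / 8642511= -378.25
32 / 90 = 16 / 45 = 0.36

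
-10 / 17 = -0.59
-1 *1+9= 8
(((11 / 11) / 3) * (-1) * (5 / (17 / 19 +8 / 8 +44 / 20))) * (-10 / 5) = 950 / 1167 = 0.81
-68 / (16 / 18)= -153 / 2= -76.50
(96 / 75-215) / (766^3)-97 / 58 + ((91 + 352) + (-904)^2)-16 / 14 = 1865061175436071071 / 2280984612200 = 817656.18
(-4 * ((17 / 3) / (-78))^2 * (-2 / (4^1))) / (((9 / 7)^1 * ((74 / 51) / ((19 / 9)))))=653429 / 54701244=0.01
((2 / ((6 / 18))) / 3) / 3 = 2 / 3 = 0.67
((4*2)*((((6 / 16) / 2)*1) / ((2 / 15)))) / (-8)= -45 / 32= -1.41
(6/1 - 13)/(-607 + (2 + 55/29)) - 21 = -367087/17490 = -20.99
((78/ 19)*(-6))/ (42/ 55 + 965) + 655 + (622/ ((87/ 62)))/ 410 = 11808668159261/ 17999492205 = 656.06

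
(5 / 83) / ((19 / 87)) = 435 / 1577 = 0.28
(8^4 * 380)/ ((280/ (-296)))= -1645421.71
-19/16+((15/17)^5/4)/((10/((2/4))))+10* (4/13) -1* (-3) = 4.90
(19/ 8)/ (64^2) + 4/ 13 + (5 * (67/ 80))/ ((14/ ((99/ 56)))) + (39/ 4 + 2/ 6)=10.92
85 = 85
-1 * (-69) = 69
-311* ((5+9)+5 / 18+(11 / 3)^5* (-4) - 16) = 400955195 / 486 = 825010.69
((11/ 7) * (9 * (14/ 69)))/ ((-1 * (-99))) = 2/ 69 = 0.03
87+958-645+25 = 425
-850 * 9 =-7650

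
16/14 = 1.14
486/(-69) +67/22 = -2023/506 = -4.00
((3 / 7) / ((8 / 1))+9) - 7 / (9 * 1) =4171 / 504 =8.28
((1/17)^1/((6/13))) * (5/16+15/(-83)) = 2275/135456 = 0.02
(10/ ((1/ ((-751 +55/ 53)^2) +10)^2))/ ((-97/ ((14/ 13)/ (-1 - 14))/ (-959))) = -0.07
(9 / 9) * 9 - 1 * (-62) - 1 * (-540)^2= -291529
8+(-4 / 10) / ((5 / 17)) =166 / 25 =6.64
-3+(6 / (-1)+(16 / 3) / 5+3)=-74 / 15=-4.93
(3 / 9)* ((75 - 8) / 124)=67 / 372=0.18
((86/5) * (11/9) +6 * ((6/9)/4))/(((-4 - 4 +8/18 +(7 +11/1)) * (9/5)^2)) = 4955/7614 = 0.65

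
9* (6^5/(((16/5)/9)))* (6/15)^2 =157464/5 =31492.80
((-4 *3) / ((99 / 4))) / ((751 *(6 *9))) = -8 / 669141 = -0.00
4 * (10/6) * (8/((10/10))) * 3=160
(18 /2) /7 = 9 /7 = 1.29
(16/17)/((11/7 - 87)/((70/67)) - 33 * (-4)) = 3920/209219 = 0.02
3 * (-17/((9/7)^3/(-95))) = 553945/243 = 2279.61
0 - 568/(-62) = 284/31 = 9.16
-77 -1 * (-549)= 472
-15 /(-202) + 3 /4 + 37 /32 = 6401 /3232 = 1.98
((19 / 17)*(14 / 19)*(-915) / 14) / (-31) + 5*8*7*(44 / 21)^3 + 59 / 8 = 14416250159 / 5577768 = 2584.59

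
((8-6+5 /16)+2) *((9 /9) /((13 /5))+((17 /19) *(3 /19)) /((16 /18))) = 1408083 /600704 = 2.34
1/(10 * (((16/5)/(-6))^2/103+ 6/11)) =50985/279508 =0.18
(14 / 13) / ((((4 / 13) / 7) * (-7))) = -7 / 2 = -3.50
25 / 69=0.36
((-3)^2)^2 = 81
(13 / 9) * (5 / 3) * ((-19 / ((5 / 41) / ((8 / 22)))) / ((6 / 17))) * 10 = -3864.40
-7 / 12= -0.58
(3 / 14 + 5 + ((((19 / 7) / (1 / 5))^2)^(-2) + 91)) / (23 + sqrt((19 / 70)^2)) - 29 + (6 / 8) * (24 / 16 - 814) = -134644773578963 / 212292909000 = -634.24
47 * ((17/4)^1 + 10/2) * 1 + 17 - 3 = 1795/4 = 448.75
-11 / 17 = -0.65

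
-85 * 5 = -425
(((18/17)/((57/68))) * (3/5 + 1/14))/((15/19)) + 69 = 12263/175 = 70.07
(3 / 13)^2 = 9 / 169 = 0.05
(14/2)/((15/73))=34.07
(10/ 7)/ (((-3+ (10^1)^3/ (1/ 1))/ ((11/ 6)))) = 55/ 20937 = 0.00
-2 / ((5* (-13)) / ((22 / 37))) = 44 / 2405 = 0.02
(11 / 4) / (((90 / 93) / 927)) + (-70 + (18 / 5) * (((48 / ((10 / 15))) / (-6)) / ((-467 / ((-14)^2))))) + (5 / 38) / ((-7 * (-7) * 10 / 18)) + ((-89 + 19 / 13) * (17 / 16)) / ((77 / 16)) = 6374072416003 / 2486924440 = 2563.03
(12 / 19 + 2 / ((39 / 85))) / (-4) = -1849 / 1482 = -1.25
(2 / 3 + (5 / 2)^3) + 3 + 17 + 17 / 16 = 1793 / 48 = 37.35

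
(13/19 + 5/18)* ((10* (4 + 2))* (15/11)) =16450/209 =78.71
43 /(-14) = -43 /14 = -3.07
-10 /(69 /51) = -170 /23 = -7.39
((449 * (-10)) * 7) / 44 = -15715 / 22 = -714.32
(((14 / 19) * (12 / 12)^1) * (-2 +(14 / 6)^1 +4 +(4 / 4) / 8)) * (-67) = -50183 / 228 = -220.10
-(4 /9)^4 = -256 /6561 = -0.04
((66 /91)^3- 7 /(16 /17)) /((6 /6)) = -85075013 /12057136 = -7.06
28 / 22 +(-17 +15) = -8 / 11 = -0.73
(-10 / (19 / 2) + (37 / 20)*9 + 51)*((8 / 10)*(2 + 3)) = 25307 / 95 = 266.39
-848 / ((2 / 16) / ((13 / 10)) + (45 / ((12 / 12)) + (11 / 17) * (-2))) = -749632 / 38721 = -19.36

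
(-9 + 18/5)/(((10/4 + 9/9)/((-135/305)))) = 1458/2135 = 0.68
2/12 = 1/6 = 0.17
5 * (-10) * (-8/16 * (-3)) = -75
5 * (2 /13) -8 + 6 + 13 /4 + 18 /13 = 3.40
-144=-144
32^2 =1024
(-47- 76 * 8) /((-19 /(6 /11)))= 3930 /209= 18.80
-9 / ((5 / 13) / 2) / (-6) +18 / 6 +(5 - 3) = 64 / 5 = 12.80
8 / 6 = 4 / 3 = 1.33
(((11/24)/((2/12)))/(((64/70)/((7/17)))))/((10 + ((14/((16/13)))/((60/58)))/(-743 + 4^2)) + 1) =29388975/260663176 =0.11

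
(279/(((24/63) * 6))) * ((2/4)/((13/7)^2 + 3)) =95697/10112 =9.46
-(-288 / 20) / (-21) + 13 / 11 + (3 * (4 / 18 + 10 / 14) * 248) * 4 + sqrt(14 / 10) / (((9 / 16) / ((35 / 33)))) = 112 * sqrt(35) / 297 + 3219613 / 1155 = 2789.77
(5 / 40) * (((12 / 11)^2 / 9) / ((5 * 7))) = 2 / 4235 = 0.00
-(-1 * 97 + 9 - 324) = 412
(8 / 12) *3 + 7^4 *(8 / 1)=19210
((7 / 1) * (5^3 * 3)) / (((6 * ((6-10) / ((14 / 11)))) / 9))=-1252.84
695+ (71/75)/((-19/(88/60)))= 14854063/21375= 694.93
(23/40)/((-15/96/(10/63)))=-184/315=-0.58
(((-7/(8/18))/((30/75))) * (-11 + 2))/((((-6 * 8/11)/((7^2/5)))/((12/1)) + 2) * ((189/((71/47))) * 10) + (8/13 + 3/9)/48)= 3626753130/25133711719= 0.14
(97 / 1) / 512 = 97 / 512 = 0.19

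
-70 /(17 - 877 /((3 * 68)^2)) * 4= -16.49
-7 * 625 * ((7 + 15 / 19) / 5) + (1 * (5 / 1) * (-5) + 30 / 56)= -3639015 / 532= -6840.25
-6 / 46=-3 / 23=-0.13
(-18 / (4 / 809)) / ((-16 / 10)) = 36405 / 16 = 2275.31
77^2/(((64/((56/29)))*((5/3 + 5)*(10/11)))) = 1369599/46400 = 29.52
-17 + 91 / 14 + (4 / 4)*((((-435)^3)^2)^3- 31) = 622066223315178203029889427138089973449707031167 / 2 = 311033111657589101514944700000000000000000000000.00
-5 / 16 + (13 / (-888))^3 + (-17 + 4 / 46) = -17.23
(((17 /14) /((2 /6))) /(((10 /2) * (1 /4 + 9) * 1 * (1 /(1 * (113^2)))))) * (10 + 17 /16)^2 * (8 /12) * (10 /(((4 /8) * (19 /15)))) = 102010200255 /78736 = 1295597.95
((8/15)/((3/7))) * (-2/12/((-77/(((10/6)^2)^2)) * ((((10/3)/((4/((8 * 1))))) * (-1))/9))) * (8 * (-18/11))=400/1089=0.37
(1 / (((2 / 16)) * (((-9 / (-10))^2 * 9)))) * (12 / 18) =1600 / 2187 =0.73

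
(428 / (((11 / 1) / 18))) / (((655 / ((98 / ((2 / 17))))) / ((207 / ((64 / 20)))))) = 166051053 / 2882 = 57616.60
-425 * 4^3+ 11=-27189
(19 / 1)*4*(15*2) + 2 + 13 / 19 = 43371 / 19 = 2282.68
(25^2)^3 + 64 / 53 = 12939453189 / 53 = 244140626.21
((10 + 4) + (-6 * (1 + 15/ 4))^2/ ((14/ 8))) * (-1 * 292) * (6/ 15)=-1954648/ 35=-55847.09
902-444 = 458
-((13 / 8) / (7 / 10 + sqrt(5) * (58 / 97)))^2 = -85192362449025 / 23851854074896 + 3913884076375 * sqrt(5) / 2981481759362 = -0.64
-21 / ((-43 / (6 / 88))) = 63 / 1892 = 0.03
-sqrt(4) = -2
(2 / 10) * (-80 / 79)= -16 / 79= -0.20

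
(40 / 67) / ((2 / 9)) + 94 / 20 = 4949 / 670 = 7.39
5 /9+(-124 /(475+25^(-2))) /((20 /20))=196720 /667971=0.29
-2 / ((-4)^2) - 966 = -7729 / 8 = -966.12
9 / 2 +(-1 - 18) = -29 / 2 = -14.50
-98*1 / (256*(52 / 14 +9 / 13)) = -4459 / 51328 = -0.09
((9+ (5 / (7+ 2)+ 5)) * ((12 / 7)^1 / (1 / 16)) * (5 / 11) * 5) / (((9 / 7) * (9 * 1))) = 209600 / 2673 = 78.41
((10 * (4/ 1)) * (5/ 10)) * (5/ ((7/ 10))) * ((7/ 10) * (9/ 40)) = 45/ 2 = 22.50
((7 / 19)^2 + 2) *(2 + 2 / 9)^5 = 822400000 / 7105563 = 115.74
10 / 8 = 5 / 4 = 1.25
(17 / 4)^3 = 4913 / 64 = 76.77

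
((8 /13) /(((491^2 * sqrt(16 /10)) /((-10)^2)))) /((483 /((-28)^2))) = 22400 * sqrt(10) /216249657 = 0.00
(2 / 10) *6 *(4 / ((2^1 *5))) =12 / 25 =0.48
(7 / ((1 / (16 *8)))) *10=8960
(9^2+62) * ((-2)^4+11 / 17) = 40469 / 17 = 2380.53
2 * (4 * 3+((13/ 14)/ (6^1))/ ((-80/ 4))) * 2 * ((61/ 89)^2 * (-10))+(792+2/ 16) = 754234969/ 1330728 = 566.78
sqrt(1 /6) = sqrt(6) /6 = 0.41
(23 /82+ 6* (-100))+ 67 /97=-4764675 /7954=-599.03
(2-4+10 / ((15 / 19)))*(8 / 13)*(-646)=-165376 / 39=-4240.41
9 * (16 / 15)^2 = 256 / 25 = 10.24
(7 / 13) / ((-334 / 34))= -119 / 2171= -0.05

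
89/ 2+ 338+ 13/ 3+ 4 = 2345/ 6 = 390.83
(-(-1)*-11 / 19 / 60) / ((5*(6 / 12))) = -0.00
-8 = -8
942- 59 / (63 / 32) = 57458 / 63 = 912.03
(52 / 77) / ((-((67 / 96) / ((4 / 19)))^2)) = -7667712 / 124780733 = -0.06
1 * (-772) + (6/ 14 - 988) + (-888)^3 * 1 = -700228831.57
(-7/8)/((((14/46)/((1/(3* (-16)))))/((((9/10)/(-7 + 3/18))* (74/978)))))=-2553/4277120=-0.00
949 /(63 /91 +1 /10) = 1197.77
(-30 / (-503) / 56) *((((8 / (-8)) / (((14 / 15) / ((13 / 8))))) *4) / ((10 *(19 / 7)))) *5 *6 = -8775 / 1070384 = -0.01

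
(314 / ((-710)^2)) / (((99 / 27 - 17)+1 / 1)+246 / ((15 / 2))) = 471 / 15475870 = 0.00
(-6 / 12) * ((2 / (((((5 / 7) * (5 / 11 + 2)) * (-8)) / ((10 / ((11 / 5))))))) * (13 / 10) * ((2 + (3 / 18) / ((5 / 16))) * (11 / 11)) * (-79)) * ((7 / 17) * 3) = -956137 / 9180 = -104.15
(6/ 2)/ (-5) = -3/ 5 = -0.60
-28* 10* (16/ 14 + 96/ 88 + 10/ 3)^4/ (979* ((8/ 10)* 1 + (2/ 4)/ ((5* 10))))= -10940164838464000/ 32256525836997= -339.16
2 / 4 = 1 / 2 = 0.50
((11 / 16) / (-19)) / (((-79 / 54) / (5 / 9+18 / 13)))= 7491 / 156104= 0.05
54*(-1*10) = -540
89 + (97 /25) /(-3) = 6578 /75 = 87.71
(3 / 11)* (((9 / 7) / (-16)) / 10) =-27 / 12320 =-0.00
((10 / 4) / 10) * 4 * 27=27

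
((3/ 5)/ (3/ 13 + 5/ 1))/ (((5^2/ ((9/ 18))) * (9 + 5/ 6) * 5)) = 117/ 2507500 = 0.00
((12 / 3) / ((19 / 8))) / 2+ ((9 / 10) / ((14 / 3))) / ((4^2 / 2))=18433 / 21280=0.87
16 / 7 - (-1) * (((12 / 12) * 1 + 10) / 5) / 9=2.53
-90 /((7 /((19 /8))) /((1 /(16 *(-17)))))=855 /7616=0.11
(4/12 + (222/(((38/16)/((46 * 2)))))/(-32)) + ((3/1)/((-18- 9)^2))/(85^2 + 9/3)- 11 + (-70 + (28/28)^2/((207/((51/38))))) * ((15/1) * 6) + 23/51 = -85836698810051/13048325316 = -6578.37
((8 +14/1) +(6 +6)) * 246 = 8364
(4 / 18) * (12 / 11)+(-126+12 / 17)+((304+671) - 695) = 86926 / 561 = 154.95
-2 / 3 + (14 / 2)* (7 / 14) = 17 / 6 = 2.83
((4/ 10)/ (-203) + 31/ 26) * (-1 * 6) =-94239/ 13195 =-7.14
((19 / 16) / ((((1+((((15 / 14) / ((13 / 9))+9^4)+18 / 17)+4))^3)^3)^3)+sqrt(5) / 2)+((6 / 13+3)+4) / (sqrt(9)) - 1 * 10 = -60430311699978557156590204975137412661805793533697873430589385569237608183814748466173673545051292660584810360362574862862504220122026712286721719893973696412568313354451848989087405352232263222953811 / 8043625106823084399682655269728188033482682415748181105095515485325142386241553550105028219307168647654741590278783624883513059075189340608258374491123822528755804572853094214224256575107574462890625+sqrt(5) / 2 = -6.39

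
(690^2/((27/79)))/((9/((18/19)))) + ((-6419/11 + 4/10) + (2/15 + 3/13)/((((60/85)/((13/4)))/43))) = 21988743581/150480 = 146124.03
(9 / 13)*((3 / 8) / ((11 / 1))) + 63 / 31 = 72909 / 35464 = 2.06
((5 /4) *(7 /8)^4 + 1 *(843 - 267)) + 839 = 23195365 /16384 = 1415.73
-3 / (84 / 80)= -20 / 7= -2.86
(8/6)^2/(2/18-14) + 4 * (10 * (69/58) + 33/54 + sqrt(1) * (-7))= 714574/32625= 21.90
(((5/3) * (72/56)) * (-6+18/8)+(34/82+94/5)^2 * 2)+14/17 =14626694567/20003900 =731.19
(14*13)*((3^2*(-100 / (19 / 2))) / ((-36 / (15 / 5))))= 27300 / 19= 1436.84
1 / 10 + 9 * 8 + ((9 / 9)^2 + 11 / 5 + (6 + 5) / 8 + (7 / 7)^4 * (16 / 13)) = 40511 / 520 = 77.91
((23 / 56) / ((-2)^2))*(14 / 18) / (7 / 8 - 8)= -23 / 2052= -0.01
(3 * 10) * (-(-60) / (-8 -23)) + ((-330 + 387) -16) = -529 / 31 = -17.06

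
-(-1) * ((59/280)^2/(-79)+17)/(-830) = -105287719/5140688000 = -0.02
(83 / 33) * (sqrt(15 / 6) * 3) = 83 * sqrt(10) / 22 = 11.93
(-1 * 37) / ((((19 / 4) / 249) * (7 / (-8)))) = 294816 / 133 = 2216.66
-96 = -96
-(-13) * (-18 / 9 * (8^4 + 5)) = -106626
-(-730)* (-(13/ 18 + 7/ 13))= -107675/ 117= -920.30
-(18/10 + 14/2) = -44/5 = -8.80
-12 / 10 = -6 / 5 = -1.20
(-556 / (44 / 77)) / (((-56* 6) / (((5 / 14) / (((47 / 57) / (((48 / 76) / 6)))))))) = 695 / 5264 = 0.13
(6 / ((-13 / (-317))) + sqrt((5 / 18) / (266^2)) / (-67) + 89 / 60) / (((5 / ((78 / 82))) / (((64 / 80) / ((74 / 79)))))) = 9106883 / 379250 -1027 * sqrt(10) / 675899350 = 24.01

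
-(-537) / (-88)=-537 / 88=-6.10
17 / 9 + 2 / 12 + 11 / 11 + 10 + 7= 361 / 18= 20.06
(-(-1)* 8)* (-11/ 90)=-0.98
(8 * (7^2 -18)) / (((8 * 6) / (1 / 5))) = 31 / 30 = 1.03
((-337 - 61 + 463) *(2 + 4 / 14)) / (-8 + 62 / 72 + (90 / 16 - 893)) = -14976 / 90167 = -0.17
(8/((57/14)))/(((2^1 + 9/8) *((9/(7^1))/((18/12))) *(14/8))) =0.42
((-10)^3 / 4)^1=-250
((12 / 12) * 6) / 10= 3 / 5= 0.60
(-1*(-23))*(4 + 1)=115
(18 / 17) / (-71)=-18 / 1207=-0.01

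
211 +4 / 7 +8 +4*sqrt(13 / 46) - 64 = 2*sqrt(598) / 23 +1089 / 7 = 157.70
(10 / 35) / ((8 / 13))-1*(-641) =17961 / 28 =641.46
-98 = -98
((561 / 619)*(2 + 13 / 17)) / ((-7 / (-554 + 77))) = 739827 / 4333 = 170.74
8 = 8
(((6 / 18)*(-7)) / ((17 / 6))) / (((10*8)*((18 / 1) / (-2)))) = 7 / 6120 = 0.00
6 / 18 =1 / 3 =0.33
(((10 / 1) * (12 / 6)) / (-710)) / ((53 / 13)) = -26 / 3763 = -0.01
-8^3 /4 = -128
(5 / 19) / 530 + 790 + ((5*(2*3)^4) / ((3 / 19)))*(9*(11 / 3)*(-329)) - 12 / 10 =-4486894846379 / 10070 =-445570491.20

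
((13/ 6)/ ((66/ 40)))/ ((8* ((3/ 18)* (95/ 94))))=611/ 627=0.97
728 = 728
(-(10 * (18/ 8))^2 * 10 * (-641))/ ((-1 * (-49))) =6490125/ 98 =66225.77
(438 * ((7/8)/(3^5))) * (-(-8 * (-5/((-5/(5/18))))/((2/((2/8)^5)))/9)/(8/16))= 2555/6718464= 0.00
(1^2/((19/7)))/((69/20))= 140/1311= 0.11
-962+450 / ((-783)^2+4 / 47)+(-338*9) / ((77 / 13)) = -3273979918390 / 2218769399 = -1475.58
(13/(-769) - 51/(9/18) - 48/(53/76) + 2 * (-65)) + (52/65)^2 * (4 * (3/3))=-303932177/1018925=-298.29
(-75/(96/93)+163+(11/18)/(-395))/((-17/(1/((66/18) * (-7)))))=10277329/49637280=0.21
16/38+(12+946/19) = 1182/19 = 62.21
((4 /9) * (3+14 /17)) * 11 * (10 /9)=28600 /1377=20.77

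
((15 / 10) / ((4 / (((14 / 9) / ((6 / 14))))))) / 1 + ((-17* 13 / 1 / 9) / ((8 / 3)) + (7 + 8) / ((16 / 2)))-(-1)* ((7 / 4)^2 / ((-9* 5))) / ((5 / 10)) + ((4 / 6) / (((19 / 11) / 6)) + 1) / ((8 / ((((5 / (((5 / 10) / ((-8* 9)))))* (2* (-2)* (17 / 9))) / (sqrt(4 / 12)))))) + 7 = 107 / 120 + 42840* sqrt(3) / 19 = 3906.21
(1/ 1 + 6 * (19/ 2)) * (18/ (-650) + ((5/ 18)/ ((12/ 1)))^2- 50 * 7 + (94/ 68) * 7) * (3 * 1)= -2544277121447/ 42962400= -59221.02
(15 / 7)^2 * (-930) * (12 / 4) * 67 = -42059250 / 49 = -858352.04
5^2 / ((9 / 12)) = 100 / 3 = 33.33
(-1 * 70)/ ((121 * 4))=-35/ 242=-0.14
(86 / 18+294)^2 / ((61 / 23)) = 166306583 / 4941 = 33658.49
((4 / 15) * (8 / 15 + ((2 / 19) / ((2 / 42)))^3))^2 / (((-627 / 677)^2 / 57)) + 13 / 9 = 9996994032715778221 / 16426569213635625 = 608.59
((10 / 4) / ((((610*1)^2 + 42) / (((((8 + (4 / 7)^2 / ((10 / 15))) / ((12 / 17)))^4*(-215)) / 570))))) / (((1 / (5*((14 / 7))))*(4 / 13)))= -8534161882105600 / 4952481778483407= -1.72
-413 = -413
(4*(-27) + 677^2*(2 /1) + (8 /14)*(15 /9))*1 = 19247570 /21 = 916550.95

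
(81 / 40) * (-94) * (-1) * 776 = 738558 / 5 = 147711.60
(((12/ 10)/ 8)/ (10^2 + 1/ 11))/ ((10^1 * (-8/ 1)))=-11/ 587200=-0.00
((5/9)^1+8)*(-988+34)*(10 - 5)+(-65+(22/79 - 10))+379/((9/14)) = -28649863/711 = -40295.17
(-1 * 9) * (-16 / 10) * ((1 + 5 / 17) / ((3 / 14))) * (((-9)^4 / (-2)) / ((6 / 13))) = -52540488 / 85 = -618123.39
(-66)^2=4356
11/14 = 0.79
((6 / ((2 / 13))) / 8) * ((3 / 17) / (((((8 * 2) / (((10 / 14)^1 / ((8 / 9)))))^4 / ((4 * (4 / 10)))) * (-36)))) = -10661625 / 43826920030208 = -0.00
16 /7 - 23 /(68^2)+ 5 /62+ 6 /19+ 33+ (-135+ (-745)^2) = 10579520413771 /19064752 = 554925.68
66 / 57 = 22 / 19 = 1.16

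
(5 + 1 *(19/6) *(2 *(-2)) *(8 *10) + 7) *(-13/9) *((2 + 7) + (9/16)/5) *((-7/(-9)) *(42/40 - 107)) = -434443737/400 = -1086109.34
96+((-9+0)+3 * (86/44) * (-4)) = 699/11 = 63.55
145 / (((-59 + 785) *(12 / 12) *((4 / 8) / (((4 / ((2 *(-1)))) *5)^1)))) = -1450 / 363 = -3.99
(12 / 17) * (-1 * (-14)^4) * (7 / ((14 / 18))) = -4148928 / 17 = -244054.59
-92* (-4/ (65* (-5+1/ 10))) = -1.16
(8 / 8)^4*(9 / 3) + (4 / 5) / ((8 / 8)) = 3.80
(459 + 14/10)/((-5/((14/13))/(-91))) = 225596/25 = 9023.84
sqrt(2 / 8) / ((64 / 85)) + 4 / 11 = 1447 / 1408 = 1.03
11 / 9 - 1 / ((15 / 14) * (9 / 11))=11 / 135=0.08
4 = 4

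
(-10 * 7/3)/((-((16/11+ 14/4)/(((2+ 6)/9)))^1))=4.19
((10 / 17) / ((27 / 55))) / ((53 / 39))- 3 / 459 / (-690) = 290209 / 329130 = 0.88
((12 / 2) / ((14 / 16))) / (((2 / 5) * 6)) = 20 / 7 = 2.86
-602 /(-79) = 602 /79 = 7.62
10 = 10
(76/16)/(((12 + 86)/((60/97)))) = 0.03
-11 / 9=-1.22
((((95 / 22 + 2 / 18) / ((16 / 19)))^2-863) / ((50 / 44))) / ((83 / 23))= -192822932089 / 946598400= -203.70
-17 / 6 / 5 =-17 / 30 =-0.57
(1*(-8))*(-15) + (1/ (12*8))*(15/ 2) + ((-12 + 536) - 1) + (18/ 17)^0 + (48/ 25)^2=25910581/ 40000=647.76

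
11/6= 1.83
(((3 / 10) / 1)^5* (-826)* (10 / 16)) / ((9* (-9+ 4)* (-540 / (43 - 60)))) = 7021 / 8000000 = 0.00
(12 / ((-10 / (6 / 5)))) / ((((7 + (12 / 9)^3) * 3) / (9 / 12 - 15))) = 4617 / 6325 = 0.73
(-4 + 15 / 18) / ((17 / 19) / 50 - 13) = 9025 / 36999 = 0.24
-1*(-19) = 19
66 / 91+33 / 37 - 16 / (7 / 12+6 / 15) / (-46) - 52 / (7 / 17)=-567996803 / 4569019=-124.31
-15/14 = -1.07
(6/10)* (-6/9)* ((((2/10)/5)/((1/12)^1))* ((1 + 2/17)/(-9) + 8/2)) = -4744/6375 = -0.74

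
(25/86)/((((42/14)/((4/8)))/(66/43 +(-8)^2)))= 35225/11094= 3.18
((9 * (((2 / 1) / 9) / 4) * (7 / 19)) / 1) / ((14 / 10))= 0.13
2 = 2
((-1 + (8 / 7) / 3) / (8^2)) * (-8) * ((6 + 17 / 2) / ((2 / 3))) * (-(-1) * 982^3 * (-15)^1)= -669386710005 / 28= -23906668214.46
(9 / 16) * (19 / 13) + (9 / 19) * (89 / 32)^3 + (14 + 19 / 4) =240892125 / 8093696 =29.76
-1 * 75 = -75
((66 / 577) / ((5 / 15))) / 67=198 / 38659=0.01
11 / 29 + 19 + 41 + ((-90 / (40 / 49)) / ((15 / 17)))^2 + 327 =185598629 / 11600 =15999.88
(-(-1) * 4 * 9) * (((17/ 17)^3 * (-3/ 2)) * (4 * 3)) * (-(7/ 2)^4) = 194481/ 2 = 97240.50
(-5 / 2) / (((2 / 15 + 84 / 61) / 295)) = -1349625 / 2764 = -488.29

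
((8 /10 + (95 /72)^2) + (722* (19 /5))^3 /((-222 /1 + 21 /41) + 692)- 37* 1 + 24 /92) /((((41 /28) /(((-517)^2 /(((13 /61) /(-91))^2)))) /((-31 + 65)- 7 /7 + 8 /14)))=28905696403206388723627493671463 /589401781200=49042431368896563361.16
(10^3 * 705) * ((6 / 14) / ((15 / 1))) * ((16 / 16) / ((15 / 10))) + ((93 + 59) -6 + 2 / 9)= 855212 / 63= 13574.79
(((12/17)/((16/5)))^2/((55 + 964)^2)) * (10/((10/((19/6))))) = 1425/9602762528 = 0.00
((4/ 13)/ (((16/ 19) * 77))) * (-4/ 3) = -19/ 3003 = -0.01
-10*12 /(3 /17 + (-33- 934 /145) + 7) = 98600 /26511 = 3.72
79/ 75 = 1.05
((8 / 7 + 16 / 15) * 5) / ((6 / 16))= 1856 / 63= 29.46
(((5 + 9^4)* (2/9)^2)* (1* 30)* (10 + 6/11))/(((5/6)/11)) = 12186496/9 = 1354055.11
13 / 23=0.57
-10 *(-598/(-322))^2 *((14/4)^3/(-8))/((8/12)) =17745/64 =277.27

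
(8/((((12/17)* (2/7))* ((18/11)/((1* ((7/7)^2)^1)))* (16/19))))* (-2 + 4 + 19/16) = 422807/4608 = 91.75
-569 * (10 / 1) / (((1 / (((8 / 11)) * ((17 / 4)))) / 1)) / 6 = -2931.21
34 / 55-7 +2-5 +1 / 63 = -32453 / 3465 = -9.37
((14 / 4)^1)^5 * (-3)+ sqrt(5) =-50421 / 32+ sqrt(5) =-1573.42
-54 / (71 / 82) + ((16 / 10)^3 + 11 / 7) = -56.70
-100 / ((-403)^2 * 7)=-100 / 1136863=-0.00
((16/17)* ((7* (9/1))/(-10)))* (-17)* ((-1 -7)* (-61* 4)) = 983808/5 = 196761.60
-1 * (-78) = 78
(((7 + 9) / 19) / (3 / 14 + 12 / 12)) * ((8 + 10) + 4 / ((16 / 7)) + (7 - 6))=4648 / 323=14.39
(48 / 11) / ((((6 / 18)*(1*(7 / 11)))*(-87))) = -48 / 203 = -0.24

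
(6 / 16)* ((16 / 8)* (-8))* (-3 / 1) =18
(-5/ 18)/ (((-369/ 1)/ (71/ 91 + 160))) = 24385/ 201474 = 0.12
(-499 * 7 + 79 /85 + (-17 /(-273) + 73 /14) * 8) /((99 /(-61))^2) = -297880777718 /227432205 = -1309.76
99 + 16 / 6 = 101.67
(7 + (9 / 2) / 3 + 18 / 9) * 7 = 147 / 2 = 73.50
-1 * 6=-6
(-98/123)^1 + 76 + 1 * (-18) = 7036/123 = 57.20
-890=-890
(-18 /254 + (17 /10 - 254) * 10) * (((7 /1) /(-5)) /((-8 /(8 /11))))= -321.12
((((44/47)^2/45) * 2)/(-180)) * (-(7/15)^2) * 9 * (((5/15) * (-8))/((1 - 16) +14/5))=379456/4093000875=0.00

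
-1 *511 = -511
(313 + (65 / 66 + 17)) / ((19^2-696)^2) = 4369 / 1481370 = 0.00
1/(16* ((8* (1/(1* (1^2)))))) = 1/128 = 0.01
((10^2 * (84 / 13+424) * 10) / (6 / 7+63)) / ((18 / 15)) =97930000 / 17433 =5617.51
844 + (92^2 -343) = 8965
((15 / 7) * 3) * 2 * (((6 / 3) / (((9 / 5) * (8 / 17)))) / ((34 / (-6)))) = -75 / 14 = -5.36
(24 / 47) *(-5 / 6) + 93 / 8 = 4211 / 376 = 11.20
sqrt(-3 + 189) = sqrt(186) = 13.64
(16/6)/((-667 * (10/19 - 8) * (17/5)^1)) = 380/2415207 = 0.00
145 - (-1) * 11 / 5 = 736 / 5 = 147.20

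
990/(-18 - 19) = -990/37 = -26.76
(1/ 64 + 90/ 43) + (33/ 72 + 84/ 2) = 367945/ 8256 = 44.57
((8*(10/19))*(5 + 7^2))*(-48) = -207360/19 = -10913.68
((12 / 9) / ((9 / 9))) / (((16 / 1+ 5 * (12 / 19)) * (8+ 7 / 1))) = 19 / 4095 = 0.00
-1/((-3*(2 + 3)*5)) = 1/75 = 0.01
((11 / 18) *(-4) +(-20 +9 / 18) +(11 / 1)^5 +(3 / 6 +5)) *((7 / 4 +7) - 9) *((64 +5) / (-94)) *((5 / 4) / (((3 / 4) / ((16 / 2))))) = 166670765 / 423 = 394020.72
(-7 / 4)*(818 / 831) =-2863 / 1662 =-1.72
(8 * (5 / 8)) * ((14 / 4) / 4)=35 / 8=4.38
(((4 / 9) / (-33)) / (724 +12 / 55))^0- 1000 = -999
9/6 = 3/2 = 1.50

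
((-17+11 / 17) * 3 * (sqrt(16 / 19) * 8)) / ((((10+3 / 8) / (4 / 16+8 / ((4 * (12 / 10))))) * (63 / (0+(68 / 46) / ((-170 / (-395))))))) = -1405568 * sqrt(19) / 1688967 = -3.63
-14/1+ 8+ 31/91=-515/91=-5.66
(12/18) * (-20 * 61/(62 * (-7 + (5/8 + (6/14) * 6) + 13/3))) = -68320/2759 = -24.76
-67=-67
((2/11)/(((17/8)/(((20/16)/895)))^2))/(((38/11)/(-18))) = -72/175937131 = -0.00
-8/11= -0.73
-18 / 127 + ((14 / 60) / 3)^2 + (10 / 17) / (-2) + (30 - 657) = -10972429609 / 17487900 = -627.43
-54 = -54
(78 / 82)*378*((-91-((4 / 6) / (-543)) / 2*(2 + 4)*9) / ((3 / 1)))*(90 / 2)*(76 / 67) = -276708814200 / 497207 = -556526.38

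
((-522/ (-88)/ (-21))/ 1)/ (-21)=29/ 2156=0.01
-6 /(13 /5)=-30 /13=-2.31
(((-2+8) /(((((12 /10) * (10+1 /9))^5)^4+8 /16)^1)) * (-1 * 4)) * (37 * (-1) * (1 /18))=32809199736785888671875000 /3180224326930023139431482772420955944700509377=0.00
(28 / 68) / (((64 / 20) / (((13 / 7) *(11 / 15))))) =143 / 816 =0.18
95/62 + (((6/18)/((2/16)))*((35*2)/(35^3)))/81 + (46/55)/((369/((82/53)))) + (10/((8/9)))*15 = 170.29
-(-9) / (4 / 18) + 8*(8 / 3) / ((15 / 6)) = 49.03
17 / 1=17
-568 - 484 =-1052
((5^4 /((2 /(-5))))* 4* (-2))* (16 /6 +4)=250000 /3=83333.33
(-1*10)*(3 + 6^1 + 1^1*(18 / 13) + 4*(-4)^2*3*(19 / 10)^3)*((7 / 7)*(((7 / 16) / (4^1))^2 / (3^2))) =-35229089 / 1996800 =-17.64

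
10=10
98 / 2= 49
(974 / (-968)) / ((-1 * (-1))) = -487 / 484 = -1.01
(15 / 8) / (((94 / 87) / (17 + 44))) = 79605 / 752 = 105.86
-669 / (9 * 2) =-223 / 6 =-37.17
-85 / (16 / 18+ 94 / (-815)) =-109.88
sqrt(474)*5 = 5*sqrt(474) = 108.86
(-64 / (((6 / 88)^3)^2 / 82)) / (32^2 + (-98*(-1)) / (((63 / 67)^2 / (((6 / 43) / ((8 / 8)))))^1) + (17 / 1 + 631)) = -409372202500096 / 13224249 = -30956177.74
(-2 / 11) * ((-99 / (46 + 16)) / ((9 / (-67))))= -67 / 31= -2.16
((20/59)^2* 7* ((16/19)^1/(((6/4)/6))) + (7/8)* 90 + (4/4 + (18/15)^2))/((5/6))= 1664707623/16534750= 100.68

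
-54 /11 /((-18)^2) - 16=-1057 /66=-16.02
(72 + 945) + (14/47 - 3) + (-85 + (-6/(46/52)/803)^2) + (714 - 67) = 1576.30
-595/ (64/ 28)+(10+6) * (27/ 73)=-297133/ 1168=-254.39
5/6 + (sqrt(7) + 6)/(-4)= -2/3 - sqrt(7)/4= -1.33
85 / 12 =7.08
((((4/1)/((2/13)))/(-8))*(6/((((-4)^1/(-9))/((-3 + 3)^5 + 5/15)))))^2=13689/64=213.89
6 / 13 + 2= 2.46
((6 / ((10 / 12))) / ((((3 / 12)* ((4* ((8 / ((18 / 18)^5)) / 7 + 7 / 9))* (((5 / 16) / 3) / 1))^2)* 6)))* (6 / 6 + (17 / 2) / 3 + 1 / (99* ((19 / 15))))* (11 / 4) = 2753088912 / 34772375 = 79.17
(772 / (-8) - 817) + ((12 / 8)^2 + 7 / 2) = -3631 / 4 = -907.75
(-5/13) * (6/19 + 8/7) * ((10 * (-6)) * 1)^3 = 209520000/1729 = 121179.87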